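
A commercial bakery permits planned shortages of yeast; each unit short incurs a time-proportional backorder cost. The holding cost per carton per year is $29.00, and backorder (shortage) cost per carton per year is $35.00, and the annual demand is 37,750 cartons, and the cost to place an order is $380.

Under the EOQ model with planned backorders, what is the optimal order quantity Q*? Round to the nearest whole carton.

1,345 cartons

Q* = √(2DS/H) · √((H + b)/b)
   = √(2 × 37,750 × 380 / 29) · √((29 + 35) / 35)
   = 994.641 × 1.3522 ≈ 1,345.00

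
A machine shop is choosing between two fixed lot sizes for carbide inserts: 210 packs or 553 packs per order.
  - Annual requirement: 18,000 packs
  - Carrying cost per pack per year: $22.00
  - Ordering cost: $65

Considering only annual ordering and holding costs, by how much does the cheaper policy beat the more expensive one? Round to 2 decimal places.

For each Q, cost = (D/Q)·S + (Q/2)·H.
TC(210) = (18,000/210)×65 + (210/2)×22 = $7,881.43
TC(553) = (18,000/553)×65 + (553/2)×22 = $8,198.73
|ΔTC| = |$7,881.43 − $8,198.73| = $317.30

$317.30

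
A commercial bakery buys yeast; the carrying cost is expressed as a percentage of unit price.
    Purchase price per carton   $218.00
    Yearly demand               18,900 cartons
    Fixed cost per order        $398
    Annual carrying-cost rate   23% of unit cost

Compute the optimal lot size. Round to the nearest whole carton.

548 cartons

Carrying cost H = $218 × 23% = $50.1400/carton/yr
Optimal lot size Q* = (2 × 18,900 × $398 / $50.14)^½ ≈ 547.77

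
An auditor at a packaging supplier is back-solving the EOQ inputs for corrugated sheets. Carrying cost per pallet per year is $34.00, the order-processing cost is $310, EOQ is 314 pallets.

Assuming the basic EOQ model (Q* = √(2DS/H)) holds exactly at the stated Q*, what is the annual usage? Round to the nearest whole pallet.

From Q* = √(2DS/H) ⇒ Q*² = 2DS/H.
D = Q²H / (2S) = 314² × 34 / (2 × 310) = 5,406.88

5,407 pallets per year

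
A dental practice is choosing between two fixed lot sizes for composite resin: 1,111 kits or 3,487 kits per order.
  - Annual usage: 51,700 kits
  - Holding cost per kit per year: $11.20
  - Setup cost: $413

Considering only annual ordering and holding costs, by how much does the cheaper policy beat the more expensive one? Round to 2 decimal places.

$210.13

For each Q, cost = (D/Q)·S + (Q/2)·H.
TC(1,111) = (51,700/1,111)×413 + (1,111/2)×11.2 = $25,440.41
TC(3,487) = (51,700/3,487)×413 + (3,487/2)×11.2 = $25,650.54
Lots of 1,111 are cheaper by $210.13.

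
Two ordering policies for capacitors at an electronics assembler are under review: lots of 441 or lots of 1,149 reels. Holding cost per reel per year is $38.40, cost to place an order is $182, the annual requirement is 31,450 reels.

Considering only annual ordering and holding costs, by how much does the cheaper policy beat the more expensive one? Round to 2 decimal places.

For each Q, cost = (D/Q)·S + (Q/2)·H.
TC(441) = (31,450/441)×182 + (441/2)×38.4 = $21,446.57
TC(1,149) = (31,450/1,149)×182 + (1,149/2)×38.4 = $27,042.44
Cheaper: Q = 441.  Difference = $5,595.87

$5,595.87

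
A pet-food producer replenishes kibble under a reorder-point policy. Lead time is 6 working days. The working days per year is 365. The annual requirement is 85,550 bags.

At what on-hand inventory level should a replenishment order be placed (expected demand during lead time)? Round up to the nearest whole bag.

Daily demand d = 85,550 / 365 = 234.384 bags/day
Demand during lead time = 234.384 × 6 = 1,406.30
Reorder point = 1,406.30 → round up

1,407 bags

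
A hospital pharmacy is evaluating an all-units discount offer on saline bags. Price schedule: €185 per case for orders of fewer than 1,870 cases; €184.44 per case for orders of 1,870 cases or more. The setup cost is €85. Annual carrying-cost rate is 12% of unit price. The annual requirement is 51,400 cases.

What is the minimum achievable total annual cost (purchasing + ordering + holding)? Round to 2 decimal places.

€9,503,246.53

H₁ = 12%×€185 = €22.2000;  H₂ = 12%×€184.44 = €22.1328
EOQ₁ = √(2×51,400×85/22.2000) = 627.38  (< 1,870, feasible at tier 1)
EOQ₂ = √(2×51,400×85/22.1328) = 628.33  (< 1,870 → use Q = 1,870 at tier-2 price)
TC(tier 1 (EOQ₁), Q≈627.4) = €9,522,927.80
TC(tier 2, Q≈1,870.0) = €9,503,246.53
Minimum at tier 2: €9,503,246.53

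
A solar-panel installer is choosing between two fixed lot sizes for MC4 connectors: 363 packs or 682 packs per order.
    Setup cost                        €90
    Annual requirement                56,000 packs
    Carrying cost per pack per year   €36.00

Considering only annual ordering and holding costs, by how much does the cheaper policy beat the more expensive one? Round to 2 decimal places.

€752.27

For each Q, cost = (D/Q)·S + (Q/2)·H.
TC(363) = (56,000/363)×90 + (363/2)×36 = €20,418.30
TC(682) = (56,000/682)×90 + (682/2)×36 = €19,666.03
Cheaper: Q = 682.  Difference = €752.27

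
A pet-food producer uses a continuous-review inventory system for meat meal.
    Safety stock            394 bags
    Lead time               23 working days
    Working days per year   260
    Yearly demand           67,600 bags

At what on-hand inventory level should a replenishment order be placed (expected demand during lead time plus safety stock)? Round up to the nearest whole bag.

6,374 bags

Daily demand d = 67,600 / 260 = 260.000 bags/day
Demand during lead time = 260.000 × 23 = 5,980.00
Reorder point = 5,980.00 + 394 = 6,374.00 → round up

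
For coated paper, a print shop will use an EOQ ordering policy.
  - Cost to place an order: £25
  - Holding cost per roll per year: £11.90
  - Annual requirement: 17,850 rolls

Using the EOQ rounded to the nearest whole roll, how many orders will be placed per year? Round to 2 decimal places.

65.15 orders per year

2DS/H = 2·17,850·25/11.9 = 75,000.00
EOQ = √75,000.00 ≈ 273.86 → Q = 274
Orders per year = D/Q = 17,850 / 274 = 65.146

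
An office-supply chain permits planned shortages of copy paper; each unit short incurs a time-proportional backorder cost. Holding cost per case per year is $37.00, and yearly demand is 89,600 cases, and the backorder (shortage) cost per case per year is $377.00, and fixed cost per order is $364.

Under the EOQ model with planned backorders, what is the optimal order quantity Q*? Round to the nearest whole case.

Basic EOQ = √(2·89,600·364/37) = 1,327.758
Backorder adjustment √((H+b)/b) = √((37+377)/377) = 1.0479
Q* = 1,327.758 × 1.0479 ≈ 1,391.39

1,391 cases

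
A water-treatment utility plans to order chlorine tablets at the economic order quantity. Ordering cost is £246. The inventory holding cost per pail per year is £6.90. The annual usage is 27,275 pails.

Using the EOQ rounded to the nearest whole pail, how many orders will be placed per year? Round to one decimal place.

19.6 orders per year

Optimal lot size Q* = (2 × 27,275 × £246 / £6.9)^½ ≈ 1,394.57 → Q = 1,395
Orders per year = D/Q = 27,275 / 1,395 = 19.552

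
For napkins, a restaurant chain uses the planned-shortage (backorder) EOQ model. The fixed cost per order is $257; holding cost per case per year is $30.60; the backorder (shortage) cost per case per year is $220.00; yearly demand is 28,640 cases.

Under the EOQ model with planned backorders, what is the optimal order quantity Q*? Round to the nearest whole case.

Q* = √(2DS/H) · √((H + b)/b)
   = √(2 × 28,640 × 257 / 30.6) · √((30.6 + 220) / 220)
   = 693.597 × 1.0673 ≈ 740.26

740 cases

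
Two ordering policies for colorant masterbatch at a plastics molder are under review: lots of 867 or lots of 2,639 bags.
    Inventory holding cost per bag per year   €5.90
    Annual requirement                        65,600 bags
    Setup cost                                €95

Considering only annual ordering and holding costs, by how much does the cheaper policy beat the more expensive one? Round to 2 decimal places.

€400.90

Annual cost at Q: ordering D·S/Q plus holding Q·H/2.
TC(867) = (65,600/867)×95 + (867/2)×5.9 = €9,745.65
TC(2,639) = (65,600/2,639)×95 + (2,639/2)×5.9 = €10,146.55
Cheaper: Q = 867.  Difference = €400.90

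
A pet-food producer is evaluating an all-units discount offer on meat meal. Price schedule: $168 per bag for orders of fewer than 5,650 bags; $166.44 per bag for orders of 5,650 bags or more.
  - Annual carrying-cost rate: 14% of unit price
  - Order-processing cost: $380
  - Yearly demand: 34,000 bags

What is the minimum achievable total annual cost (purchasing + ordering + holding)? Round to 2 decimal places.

H₁ = 14%×$168 = $23.5200;  H₂ = 14%×$166.44 = $23.3016
EOQ₁ = √(2×34,000×380/23.5200) = 1,048.16  (< 5,650, feasible at tier 1)
EOQ₂ = √(2×34,000×380/23.3016) = 1,053.06  (< 5,650 → use Q = 5,650 at tier-2 price)
TC(tier 1 (EOQ₁), Q≈1,048.2) = $5,736,652.72
TC(tier 2, Q≈5,650.0) = $5,727,073.75
Minimum at tier 2: $5,727,073.75

$5,727,073.75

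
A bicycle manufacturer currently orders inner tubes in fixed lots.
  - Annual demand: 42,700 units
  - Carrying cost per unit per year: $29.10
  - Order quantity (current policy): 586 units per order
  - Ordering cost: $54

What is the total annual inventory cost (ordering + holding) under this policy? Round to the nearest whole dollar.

$12,461

Annual ordering cost = (D/Q)·S = (42,700/586) × 54 = $3,934.81
Annual holding cost  = (Q/2)·H = (586/2) × 29.1 = $8,526.30
Total = $3,934.81 + $8,526.30 = $12,461.11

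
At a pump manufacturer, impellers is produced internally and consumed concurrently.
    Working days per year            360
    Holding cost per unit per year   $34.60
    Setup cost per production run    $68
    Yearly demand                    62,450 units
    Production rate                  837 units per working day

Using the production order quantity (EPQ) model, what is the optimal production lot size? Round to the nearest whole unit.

556 units

Daily demand d = 62,450/360 = 173.472; p = 837; 1 − d/p = 0.79275
EPQ = √(2DS / (H(1 − d/p)))
    = √(2 × 62,450 × 68 / (34.6 × 0.79275)) ≈ 556.46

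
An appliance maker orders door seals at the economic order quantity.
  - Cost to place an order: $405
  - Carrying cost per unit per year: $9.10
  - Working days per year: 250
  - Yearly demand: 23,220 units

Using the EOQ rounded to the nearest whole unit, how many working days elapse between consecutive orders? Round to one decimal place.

15.5 days

EOQ = √(2DS/H) = √(2 × 23,220 × 405 / 9.1)
    = √(2,066,835.16) ≈ 1,437.65 → Q = 1,438 units
Cycle time = (working days × Q)/D = (250 × 1,438) / 23,220 = 15.482 days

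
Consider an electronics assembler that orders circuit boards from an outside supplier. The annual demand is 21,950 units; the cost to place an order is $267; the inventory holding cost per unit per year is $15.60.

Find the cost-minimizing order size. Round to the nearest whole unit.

867 units

Optimal lot size Q* = (2 × 21,950 × $267 / $15.6)^½ ≈ 866.81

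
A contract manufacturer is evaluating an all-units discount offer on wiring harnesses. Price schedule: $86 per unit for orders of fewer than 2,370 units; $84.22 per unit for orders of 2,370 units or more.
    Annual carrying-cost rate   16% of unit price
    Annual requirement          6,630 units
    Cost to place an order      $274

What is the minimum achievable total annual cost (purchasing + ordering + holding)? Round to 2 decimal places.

$575,113.22

H₁ = 16%×$86 = $13.7600;  H₂ = 16%×$84.22 = $13.4752
EOQ₁ = √(2×6,630×274/13.7600) = 513.85  (< 2,370, feasible at tier 1)
EOQ₂ = √(2×6,630×274/13.4752) = 519.25  (< 2,370 → use Q = 2,370 at tier-2 price)
TC(tier 1 (EOQ₁), Q≈513.9) = $577,250.60
TC(tier 2, Q≈2,370.0) = $575,113.22
Minimum at tier 2: $575,113.22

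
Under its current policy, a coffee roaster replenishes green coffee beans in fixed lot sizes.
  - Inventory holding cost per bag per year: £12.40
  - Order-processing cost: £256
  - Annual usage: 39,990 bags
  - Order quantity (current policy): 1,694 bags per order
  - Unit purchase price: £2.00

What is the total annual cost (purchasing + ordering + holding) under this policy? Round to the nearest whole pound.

£96,526

Ordering: D/Q × S = 39,990/1,694 × £256 = £6,043.35
Holding:  Q/2 × H = 1,694/2 × £12.4 = £10,502.80
Purchase cost = D·C = 39,990 × 2 = £79,980.00
Total = £6,043.35 + £10,502.80 + £79,980.00 = £96,526.15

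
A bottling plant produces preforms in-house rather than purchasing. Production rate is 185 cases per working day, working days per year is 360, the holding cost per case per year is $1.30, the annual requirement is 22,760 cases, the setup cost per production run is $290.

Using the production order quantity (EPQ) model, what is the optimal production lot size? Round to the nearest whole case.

3,928 cases

Daily demand d = 22,760/360 = 63.222; p = 185; 1 − d/p = 0.65826
EPQ = √(2DS / (H(1 − d/p)))
    = √(2 × 22,760 × 290 / (1.3 × 0.65826)) ≈ 3,927.63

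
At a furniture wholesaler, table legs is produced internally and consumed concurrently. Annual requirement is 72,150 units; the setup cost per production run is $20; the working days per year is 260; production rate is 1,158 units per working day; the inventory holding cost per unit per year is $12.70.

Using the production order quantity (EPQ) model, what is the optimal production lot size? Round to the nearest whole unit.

547 units

Daily demand d = 72,150/260 = 277.500; p = 1158; 1 − d/p = 0.76036
EPQ = √(2DS / (H(1 − d/p)))
    = √(2 × 72,150 × 20 / (12.7 × 0.76036)) ≈ 546.68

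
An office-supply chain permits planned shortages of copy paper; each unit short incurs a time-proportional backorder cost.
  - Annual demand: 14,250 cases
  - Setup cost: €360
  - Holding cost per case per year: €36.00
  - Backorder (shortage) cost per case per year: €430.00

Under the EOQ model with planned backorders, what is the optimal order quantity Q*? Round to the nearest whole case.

556 cases

Basic EOQ = √(2·14,250·360/36) = 533.854
Backorder adjustment √((H+b)/b) = √((36+430)/430) = 1.0410
Q* = 533.854 × 1.0410 ≈ 555.75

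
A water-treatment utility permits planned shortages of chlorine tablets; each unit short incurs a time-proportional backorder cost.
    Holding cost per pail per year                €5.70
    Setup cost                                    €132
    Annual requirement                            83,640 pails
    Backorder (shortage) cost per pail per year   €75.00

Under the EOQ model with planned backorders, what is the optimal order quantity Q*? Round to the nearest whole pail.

Basic EOQ = √(2·83,640·132/5.7) = 1,968.211
Backorder adjustment √((H+b)/b) = √((5.7+75)/75) = 1.0373
Q* = 1,968.211 × 1.0373 ≈ 2,041.63

2,042 pails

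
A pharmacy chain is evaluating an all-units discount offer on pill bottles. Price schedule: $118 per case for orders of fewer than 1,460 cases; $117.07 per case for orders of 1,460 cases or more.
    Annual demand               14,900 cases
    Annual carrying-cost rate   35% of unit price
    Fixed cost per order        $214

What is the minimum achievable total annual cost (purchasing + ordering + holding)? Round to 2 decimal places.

H₁ = 35%×$118 = $41.3000;  H₂ = 35%×$117.07 = $40.9745
EOQ₁ = √(2×14,900×214/41.3000) = 392.95  (< 1,460, feasible at tier 1)
EOQ₂ = √(2×14,900×214/40.9745) = 394.51  (< 1,460 → use Q = 1,460 at tier-2 price)
TC(tier 1 (EOQ₁), Q≈393.0) = $1,774,428.94
TC(tier 2, Q≈1,460.0) = $1,776,438.36
Minimum at tier 1 (EOQ₁): $1,774,428.94

$1,774,428.94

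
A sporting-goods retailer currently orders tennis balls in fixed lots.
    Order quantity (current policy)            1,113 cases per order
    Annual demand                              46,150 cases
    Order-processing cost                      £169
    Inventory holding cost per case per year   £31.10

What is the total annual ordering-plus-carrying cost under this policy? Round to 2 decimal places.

Annual ordering cost = (D/Q)·S = (46,150/1,113) × 169 = £7,007.50
Annual holding cost  = (Q/2)·H = (1,113/2) × 31.1 = £17,307.15
Total = £7,007.50 + £17,307.15 = £24,314.65

£24,314.65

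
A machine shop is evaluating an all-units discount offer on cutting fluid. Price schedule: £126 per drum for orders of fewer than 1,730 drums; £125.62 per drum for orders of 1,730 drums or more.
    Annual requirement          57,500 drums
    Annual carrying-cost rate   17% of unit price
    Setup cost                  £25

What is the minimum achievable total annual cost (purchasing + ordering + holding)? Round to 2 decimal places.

£7,242,453.35

H₁ = 17%×£126 = £21.4200;  H₂ = 17%×£125.62 = £21.3554
EOQ₁ = √(2×57,500×25/21.4200) = 366.36  (< 1,730, feasible at tier 1)
EOQ₂ = √(2×57,500×25/21.3554) = 366.91  (< 1,730 → use Q = 1,730 at tier-2 price)
TC(tier 1 (EOQ₁), Q≈366.4) = £7,252,847.45
TC(tier 2, Q≈1,730.0) = £7,242,453.35
Minimum at tier 2: £7,242,453.35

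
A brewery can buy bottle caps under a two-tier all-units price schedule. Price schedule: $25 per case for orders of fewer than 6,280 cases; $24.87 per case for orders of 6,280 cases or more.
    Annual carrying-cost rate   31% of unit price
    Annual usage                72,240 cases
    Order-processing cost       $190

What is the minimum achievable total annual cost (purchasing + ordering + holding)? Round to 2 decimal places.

H₁ = 31%×$25 = $7.7500;  H₂ = 31%×$24.87 = $7.7097
EOQ₁ = √(2×72,240×190/7.7500) = 1,882.04  (< 6,280, feasible at tier 1)
EOQ₂ = √(2×72,240×190/7.7097) = 1,886.96  (< 6,280 → use Q = 6,280 at tier-2 price)
TC(tier 1 (EOQ₁), Q≈1,882.0) = $1,820,585.84
TC(tier 2, Q≈6,280.0) = $1,823,002.86
Minimum at tier 1 (EOQ₁): $1,820,585.84

$1,820,585.84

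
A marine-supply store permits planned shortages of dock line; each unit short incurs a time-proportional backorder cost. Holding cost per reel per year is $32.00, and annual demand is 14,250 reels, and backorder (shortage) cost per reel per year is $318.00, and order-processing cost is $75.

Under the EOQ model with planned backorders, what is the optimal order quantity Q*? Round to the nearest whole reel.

271 reels

Basic EOQ = √(2·14,250·75/32) = 258.451
Backorder adjustment √((H+b)/b) = √((32+318)/318) = 1.0491
Q* = 258.451 × 1.0491 ≈ 271.14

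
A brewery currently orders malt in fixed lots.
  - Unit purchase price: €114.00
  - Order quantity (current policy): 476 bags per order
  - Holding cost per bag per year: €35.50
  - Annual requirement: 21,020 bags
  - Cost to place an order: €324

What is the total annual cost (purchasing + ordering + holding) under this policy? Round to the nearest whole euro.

€2,419,037

Annual ordering cost = (D/Q)·S = (21,020/476) × 324 = €14,307.73
Annual holding cost  = (Q/2)·H = (476/2) × 35.5 = €8,449.00
Purchase cost = D·C = 21,020 × 114 = €2,396,280.00
Total = €14,307.73 + €8,449.00 + €2,396,280.00 = €2,419,036.73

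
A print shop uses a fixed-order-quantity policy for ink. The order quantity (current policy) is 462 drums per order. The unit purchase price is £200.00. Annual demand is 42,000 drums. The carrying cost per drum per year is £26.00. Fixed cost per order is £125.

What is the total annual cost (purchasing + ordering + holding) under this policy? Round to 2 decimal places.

£8,417,369.64

Annual ordering cost = (D/Q)·S = (42,000/462) × 125 = £11,363.64
Annual holding cost  = (Q/2)·H = (462/2) × 26 = £6,006.00
Purchase cost = D·C = 42,000 × 200 = £8,400,000.00
Total = £11,363.64 + £6,006.00 + £8,400,000.00 = £8,417,369.64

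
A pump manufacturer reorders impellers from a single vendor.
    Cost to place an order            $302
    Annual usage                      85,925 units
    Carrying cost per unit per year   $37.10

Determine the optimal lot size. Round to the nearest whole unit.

Optimal lot size Q* = (2 × 85,925 × $302 / $37.1)^½ ≈ 1,182.75

1,183 units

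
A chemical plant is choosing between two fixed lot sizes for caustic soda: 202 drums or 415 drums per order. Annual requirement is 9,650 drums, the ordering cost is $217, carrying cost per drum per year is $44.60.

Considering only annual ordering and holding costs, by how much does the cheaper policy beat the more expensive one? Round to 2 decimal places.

$570.78

TC(Q) = (D/Q)S + (Q/2)H
TC(202) = (9,650/202)×217 + (202/2)×44.6 = $14,871.18
TC(415) = (9,650/415)×217 + (415/2)×44.6 = $14,300.40
Cheaper: Q = 415.  Difference = $570.78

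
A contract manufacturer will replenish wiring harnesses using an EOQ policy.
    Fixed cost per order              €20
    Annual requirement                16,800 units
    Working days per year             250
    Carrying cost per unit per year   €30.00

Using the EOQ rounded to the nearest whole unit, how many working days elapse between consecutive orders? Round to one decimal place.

2.2 days

Optimal lot size Q* = (2 × 16,800 × €20 / €30)^½ ≈ 149.67 → Q = 150 units
T = Q/D × 250 days = 150/16,800 × 250 = 2.232 days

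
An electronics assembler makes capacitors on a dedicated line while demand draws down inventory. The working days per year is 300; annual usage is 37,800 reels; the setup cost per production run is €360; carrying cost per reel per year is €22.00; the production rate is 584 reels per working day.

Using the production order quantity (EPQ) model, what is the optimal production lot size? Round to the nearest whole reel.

Daily demand d = 37,800/300 = 126.000; p = 584; 1 − d/p = 0.78425
EPQ = √(2DS / (H(1 − d/p)))
    = √(2 × 37,800 × 360 / (22 × 0.78425)) ≈ 1,255.96

1,256 reels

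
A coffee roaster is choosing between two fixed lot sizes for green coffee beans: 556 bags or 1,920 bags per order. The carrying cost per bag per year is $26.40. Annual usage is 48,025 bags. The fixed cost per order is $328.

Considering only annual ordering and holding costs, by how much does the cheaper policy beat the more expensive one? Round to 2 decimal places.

$2,122.22

TC(Q) = (D/Q)S + (Q/2)H
TC(556) = (48,025/556)×328 + (556/2)×26.4 = $35,670.49
TC(1,920) = (48,025/1,920)×328 + (1,920/2)×26.4 = $33,548.27
Lots of 1,920 are cheaper by $2,122.22.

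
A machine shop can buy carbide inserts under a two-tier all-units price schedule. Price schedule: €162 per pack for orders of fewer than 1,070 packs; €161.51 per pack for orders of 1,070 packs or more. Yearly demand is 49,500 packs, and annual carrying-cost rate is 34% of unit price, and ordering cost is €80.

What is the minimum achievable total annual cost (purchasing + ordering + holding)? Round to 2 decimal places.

€8,027,824.60

H₁ = 34%×€162 = €55.0800;  H₂ = 34%×€161.51 = €54.9134
EOQ₁ = √(2×49,500×80/55.0800) = 379.20  (< 1,070, feasible at tier 1)
EOQ₂ = √(2×49,500×80/54.9134) = 379.77  (< 1,070 → use Q = 1,070 at tier-2 price)
TC(tier 1 (EOQ₁), Q≈379.2) = €8,039,886.21
TC(tier 2, Q≈1,070.0) = €8,027,824.60
Minimum at tier 2: €8,027,824.60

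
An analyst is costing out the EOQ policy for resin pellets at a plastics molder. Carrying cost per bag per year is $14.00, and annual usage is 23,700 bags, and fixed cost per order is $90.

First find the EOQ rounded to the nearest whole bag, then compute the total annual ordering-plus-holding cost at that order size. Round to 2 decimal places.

Q* = √(2·D·S / H) = √(2·23,700·90 / 14) = √304,714.3 ≈ 552.01 → Q = 552 bags
Orders/yr = 23,700/552 = 42.935; ordering cost = 42.935 × $90 = $3,864.13
Average inventory = 552/2 = 276; holding cost = 276 × $14 = $3,864.00
Total = $3,864.13 + $3,864.00 = $7,728.13

$7,728.13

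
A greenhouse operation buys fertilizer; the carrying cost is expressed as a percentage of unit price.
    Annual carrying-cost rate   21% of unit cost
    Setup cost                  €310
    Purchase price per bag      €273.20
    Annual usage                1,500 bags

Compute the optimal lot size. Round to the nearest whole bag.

127 bags

Carrying cost H = €273.2 × 21% = €57.3720/bag/yr
2DS/H = 2·1,500·310/57.372 = 16,210.00
EOQ = √16,210.00 ≈ 127.32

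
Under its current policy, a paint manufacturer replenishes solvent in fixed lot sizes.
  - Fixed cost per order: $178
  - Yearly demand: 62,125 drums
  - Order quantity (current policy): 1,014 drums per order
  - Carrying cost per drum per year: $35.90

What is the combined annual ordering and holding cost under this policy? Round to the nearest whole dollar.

Orders/yr = 62,125/1,014 = 61.267; ordering cost = 61.267 × $178 = $10,905.57
Average inventory = 1,014/2 = 507; holding cost = 507 × $35.9 = $18,201.30
Total = $10,905.57 + $18,201.30 = $29,106.87

$29,107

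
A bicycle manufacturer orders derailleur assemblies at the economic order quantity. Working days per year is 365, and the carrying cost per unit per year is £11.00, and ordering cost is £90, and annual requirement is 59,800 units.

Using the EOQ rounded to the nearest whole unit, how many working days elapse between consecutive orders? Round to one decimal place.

6.0 days

EOQ = √(2DS/H) = √(2 × 59,800 × 90 / 11)
    = √(978,545.45) ≈ 989.21 → Q = 989 units
T = Q/D × 365 days = 989/59,800 × 365 = 6.037 days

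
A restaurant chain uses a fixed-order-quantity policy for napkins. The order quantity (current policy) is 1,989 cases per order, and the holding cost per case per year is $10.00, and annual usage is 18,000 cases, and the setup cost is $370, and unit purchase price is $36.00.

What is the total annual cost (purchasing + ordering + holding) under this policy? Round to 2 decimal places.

Orders/yr = 18,000/1,989 = 9.050; ordering cost = 9.050 × $370 = $3,348.42
Average inventory = 1,989/2 = 994.5; holding cost = 994.5 × $10 = $9,945.00
Purchase cost = D·C = 18,000 × 36 = $648,000.00
Total = $3,348.42 + $9,945.00 + $648,000.00 = $661,293.42

$661,293.42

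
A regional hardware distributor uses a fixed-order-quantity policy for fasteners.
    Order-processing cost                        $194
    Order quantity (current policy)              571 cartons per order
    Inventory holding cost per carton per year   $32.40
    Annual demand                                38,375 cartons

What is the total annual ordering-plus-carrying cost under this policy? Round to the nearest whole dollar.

Annual ordering cost = (D/Q)·S = (38,375/571) × 194 = $13,038.09
Annual holding cost  = (Q/2)·H = (571/2) × 32.4 = $9,250.20
Total = $13,038.09 + $9,250.20 = $22,288.29

$22,288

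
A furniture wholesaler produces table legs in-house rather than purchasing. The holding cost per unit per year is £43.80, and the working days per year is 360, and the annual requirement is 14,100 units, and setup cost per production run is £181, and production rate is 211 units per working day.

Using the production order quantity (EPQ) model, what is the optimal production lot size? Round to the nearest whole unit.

378 units

d = 14,100/360 = 39.1667 units/day;  effective holding cost H(1 − d/p) = 43.8·(1 − 39.1667/211) = 35.66967
Q* = √(2DS / H_eff) = √(2·14,100·181 / 35.66967) ≈ 378.28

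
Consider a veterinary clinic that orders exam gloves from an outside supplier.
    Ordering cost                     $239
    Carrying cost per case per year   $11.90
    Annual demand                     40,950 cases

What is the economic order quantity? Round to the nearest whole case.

Q* = √(2·D·S / H) = √(2·40,950·239 / 11.9) = √1,644,882.4 ≈ 1,282.53

1,283 cases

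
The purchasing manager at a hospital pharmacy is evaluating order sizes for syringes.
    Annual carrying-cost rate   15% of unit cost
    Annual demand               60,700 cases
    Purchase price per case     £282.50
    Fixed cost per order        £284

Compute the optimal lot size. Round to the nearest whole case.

902 cases

H = i·C = 0.15 × £282.5 = £42.3750 per case-year
EOQ = √(2DS/H) = √(2 × 60,700 × 284 / 42.375)
    = √(813,630.68) ≈ 902.01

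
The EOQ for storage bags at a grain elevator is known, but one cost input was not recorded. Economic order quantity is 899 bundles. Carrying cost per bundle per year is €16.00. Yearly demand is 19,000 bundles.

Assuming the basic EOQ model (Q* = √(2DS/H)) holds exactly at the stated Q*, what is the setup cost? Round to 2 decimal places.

Since Q* = (2DS/H)^½, squaring gives Q*²·H = 2DS.
S = Q²H / (2D) = 899² × 16 / (2 × 19,000) = 340.2952

€340.30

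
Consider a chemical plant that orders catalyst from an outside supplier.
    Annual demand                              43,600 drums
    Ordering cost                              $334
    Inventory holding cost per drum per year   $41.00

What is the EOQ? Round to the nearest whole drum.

843 drums

Optimal lot size Q* = (2 × 43,600 × $334 / $41)^½ ≈ 842.83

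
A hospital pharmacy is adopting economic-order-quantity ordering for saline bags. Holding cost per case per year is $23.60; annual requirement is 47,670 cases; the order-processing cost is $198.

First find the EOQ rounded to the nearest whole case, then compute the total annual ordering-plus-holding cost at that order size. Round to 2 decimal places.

EOQ = √(2DS/H) = √(2 × 47,670 × 198 / 23.6)
    = √(799,886.44) ≈ 894.36 → Q = 894 cases
Orders/yr = 47,670/894 = 53.322; ordering cost = 53.322 × $198 = $10,557.79
Average inventory = 894/2 = 447; holding cost = 447 × $23.6 = $10,549.20
Total = $10,557.79 + $10,549.20 = $21,106.99

$21,106.99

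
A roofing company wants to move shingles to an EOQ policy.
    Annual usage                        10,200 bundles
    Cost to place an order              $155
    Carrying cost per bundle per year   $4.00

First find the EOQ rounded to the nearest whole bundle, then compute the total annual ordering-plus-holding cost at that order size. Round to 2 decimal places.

Optimal lot size Q* = (2 × 10,200 × $155 / $4)^½ ≈ 889.10 → Q = 889 bundles
Orders/yr = 10,200/889 = 11.474; ordering cost = 11.474 × $155 = $1,778.40
Average inventory = 889/2 = 444.5; holding cost = 444.5 × $4 = $1,778.00
Total = $1,778.40 + $1,778.00 = $3,556.40

$3,556.40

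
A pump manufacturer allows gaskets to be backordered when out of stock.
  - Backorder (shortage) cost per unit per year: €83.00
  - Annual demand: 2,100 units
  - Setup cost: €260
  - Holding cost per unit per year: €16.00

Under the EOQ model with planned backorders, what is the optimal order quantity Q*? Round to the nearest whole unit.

Basic EOQ = √(2·2,100·260/16) = 261.247
Backorder adjustment √((H+b)/b) = √((16+83)/83) = 1.0921
Q* = 261.247 × 1.0921 ≈ 285.32

285 units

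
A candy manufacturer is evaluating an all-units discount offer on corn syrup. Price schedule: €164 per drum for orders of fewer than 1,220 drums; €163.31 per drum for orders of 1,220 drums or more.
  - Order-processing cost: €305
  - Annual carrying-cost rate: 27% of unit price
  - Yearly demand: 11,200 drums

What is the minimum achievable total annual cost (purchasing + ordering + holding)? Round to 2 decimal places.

H₁ = 27%×€164 = €44.2800;  H₂ = 27%×€163.31 = €44.0937
EOQ₁ = √(2×11,200×305/44.2800) = 392.80  (< 1,220, feasible at tier 1)
EOQ₂ = √(2×11,200×305/44.0937) = 393.63  (< 1,220 → use Q = 1,220 at tier-2 price)
TC(tier 1 (EOQ₁), Q≈392.8) = €1,854,193.13
TC(tier 2, Q≈1,220.0) = €1,858,769.16
Minimum at tier 1 (EOQ₁): €1,854,193.13

€1,854,193.13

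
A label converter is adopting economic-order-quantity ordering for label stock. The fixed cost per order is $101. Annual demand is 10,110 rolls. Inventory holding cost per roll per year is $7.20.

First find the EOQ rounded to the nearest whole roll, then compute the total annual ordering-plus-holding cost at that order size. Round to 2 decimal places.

Q* = √(2·D·S / H) = √(2·10,110·101 / 7.2) = √283,641.7 ≈ 532.58 → Q = 533 rolls
Orders/yr = 10,110/533 = 18.968; ordering cost = 18.968 × $101 = $1,915.78
Average inventory = 533/2 = 266.5; holding cost = 266.5 × $7.2 = $1,918.80
Total = $1,915.78 + $1,918.80 = $3,834.58

$3,834.58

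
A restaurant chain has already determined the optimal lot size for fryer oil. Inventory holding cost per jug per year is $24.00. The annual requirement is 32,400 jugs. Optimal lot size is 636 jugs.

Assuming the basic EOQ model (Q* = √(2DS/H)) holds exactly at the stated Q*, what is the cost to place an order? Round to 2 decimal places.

$149.81

From Q* = √(2DS/H) ⇒ Q*² = 2DS/H.
S = Q²H / (2D) = 636² × 24 / (2 × 32,400) = 149.8133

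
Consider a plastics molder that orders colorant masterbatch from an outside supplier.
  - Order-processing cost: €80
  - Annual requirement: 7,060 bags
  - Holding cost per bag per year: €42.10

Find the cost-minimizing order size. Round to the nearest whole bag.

Optimal lot size Q* = (2 × 7,060 × €80 / €42.1)^½ ≈ 163.80

164 bags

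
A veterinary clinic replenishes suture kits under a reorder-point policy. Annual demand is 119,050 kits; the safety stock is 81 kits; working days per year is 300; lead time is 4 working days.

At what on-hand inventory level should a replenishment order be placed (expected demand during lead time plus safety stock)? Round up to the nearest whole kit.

Daily demand d = 119,050 / 300 = 396.833 kits/day
Demand during lead time = 396.833 × 4 = 1,587.33
Reorder point = 1,587.33 + 81 = 1,668.33 → round up

1,669 kits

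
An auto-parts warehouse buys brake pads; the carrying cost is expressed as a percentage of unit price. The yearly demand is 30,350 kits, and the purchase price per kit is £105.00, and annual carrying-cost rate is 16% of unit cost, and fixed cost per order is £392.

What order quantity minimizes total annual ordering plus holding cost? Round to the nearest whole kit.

1,190 kits

Holding cost per kit per year: H = 16% × £105 = £16.8000
Q* = √(2·D·S / H) = √(2·30,350·392 / 16.8) = √1,416,333.3 ≈ 1,190.10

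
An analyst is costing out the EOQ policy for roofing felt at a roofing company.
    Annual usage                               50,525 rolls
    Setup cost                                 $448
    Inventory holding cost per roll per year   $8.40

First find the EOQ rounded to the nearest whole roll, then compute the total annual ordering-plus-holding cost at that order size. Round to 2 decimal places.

$19,500.55

Optimal lot size Q* = (2 × 50,525 × $448 / $8.4)^½ ≈ 2,321.49 → Q = 2,321 rolls
Ordering: D/Q × S = 50,525/2,321 × $448 = $9,752.35
Holding:  Q/2 × H = 2,321/2 × $8.4 = $9,748.20
Total = $9,752.35 + $9,748.20 = $19,500.55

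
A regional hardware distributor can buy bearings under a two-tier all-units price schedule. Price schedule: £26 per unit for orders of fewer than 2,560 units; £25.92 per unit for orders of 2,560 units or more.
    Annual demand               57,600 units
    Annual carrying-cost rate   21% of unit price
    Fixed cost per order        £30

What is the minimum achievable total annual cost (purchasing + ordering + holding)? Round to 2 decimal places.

H₁ = 21%×£26 = £5.4600;  H₂ = 21%×£25.92 = £5.4432
EOQ₁ = √(2×57,600×30/5.4600) = 795.59  (< 2,560, feasible at tier 1)
EOQ₂ = √(2×57,600×30/5.4432) = 796.82  (< 2,560 → use Q = 2,560 at tier-2 price)
TC(tier 1 (EOQ₁), Q≈795.6) = £1,501,943.93
TC(tier 2, Q≈2,560.0) = £1,500,634.30
Minimum at tier 2: £1,500,634.30

£1,500,634.30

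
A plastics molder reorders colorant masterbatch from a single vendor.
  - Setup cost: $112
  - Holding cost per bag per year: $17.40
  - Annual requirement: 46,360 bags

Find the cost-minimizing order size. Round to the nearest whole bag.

EOQ = √(2DS/H) = √(2 × 46,360 × 112 / 17.4)
    = √(596,818.39) ≈ 772.54

773 bags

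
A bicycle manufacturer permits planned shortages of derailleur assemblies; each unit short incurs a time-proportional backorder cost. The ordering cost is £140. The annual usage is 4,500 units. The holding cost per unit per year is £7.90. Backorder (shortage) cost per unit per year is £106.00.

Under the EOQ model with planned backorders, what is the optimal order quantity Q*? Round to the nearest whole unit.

Basic EOQ = √(2·4,500·140/7.9) = 399.367
Backorder adjustment √((H+b)/b) = √((7.9+106)/106) = 1.0366
Q* = 399.367 × 1.0366 ≈ 413.98

414 units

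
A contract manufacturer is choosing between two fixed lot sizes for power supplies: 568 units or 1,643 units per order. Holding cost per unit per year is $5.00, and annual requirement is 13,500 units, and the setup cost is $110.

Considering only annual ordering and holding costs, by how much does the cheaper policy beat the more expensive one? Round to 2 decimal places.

Annual cost at Q: ordering D·S/Q plus holding Q·H/2.
TC(568) = (13,500/568)×110 + (568/2)×5 = $4,034.44
TC(1,643) = (13,500/1,643)×110 + (1,643/2)×5 = $5,011.33
Cheaper: Q = 568.  Difference = $976.90

$976.90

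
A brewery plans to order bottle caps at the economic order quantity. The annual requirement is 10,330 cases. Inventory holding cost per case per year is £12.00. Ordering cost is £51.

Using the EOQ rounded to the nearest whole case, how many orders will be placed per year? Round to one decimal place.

34.9 orders per year

Q* = √(2·D·S / H) = √(2·10,330·51 / 12) = √87,805.0 ≈ 296.32 → Q = 296
N = D/Q = 10,330/296 ≈ 34.899 orders/yr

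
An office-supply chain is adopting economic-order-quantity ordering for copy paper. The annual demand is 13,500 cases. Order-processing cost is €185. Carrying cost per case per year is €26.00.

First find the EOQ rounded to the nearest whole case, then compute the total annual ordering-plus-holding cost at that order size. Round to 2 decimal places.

€11,396.05

Q* = √(2·D·S / H) = √(2·13,500·185 / 26) = √192,115.4 ≈ 438.31 → Q = 438 cases
Annual ordering cost = (D/Q)·S = (13,500/438) × 185 = €5,702.05
Annual holding cost  = (Q/2)·H = (438/2) × 26 = €5,694.00
Total = €5,702.05 + €5,694.00 = €11,396.05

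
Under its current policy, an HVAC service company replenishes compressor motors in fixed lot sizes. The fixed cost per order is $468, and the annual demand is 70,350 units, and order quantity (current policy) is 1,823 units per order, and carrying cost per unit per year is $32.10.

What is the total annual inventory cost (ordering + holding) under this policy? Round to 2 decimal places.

$47,319.38

Annual ordering cost = (D/Q)·S = (70,350/1,823) × 468 = $18,060.23
Annual holding cost  = (Q/2)·H = (1,823/2) × 32.1 = $29,259.15
Total = $18,060.23 + $29,259.15 = $47,319.38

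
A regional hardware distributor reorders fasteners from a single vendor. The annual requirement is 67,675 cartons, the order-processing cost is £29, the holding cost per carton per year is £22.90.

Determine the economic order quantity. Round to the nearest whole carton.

414 cartons

Optimal lot size Q* = (2 × 67,675 × £29 / £22.9)^½ ≈ 414.01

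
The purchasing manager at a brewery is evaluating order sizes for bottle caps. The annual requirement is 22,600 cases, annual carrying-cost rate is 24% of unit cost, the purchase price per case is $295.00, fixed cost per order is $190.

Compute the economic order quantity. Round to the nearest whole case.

348 cases

Carrying cost H = $295 × 24% = $70.8000/case/yr
Optimal lot size Q* = (2 × 22,600 × $190 / $70.8)^½ ≈ 348.28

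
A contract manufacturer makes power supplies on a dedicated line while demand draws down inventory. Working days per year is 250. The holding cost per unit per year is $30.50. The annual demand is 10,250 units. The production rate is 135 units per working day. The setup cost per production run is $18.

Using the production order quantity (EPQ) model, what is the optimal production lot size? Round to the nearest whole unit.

d = 10,250/250 = 41.0000 units/day;  effective holding cost H(1 − d/p) = 30.5·(1 − 41.0000/135) = 21.23704
Q* = √(2DS / H_eff) = √(2·10,250·18 / 21.23704) ≈ 131.82

132 units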